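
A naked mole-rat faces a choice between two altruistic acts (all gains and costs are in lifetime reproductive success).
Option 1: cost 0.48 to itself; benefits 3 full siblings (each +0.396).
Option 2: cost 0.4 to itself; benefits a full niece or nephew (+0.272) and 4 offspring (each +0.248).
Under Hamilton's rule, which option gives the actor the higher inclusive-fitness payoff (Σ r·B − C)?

Option 2

Option 1: r to a full sibling = 0.5.
Option 1: Σ r·B − C = (3·0.5·0.396) − 0.48 = 0.114.
Option 2: r to a full niece or nephew = 0.25.
Option 2: r to an offspring = 0.5.
Option 2: Σ r·B − C = (1·0.25·0.272 + 4·0.5·0.248) − 0.4 = 0.164.
Option 2 has the higher net inclusive-fitness payoff.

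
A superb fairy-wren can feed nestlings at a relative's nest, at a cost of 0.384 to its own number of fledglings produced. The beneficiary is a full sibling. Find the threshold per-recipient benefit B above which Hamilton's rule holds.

0.768

r to a full sibling = 1/2 (full sibs share both parents — two paths of length 2: r = 2·(1/2)^2 = 1/2).
Hamilton's rule with n recipients of equal r: n·r·B > C, so B > C/(n·r) = 0.384/(1·0.5) = 0.768.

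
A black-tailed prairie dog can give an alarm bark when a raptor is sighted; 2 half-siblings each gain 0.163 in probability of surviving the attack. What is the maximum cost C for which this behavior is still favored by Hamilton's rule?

0.0815

r to a half-sibling = 1/4 (half-sibs share one parent — one path of length 2: r = (1/2)^2 = 1/4).
Hamilton's rule: n·r·B > C, so the trait is favored while C < n·r·B = 2·0.25·0.163 = 0.0815.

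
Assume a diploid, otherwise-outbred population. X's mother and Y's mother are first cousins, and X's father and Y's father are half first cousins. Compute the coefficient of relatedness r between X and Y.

With two independent routes of shared ancestry, r is the sum of the two contributions.
X and Y are related in two ways: second cousins through their mothers (r = 1/32) and half second cousins through their fathers (r = 1/64).
r = 1/32 + 1/64 = 0.046875.

0.046875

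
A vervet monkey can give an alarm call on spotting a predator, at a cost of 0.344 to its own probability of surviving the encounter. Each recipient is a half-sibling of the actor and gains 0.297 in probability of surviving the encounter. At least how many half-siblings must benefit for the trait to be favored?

r to a half-sibling = 0.25 (half-sibs share one parent — one path of length 2: r = (1/2)^2 = 1/4).
Hamilton's rule: n·r·B > C  ⇒  n > C/(r·B) = 0.344/(0.25·0.297) = 4.633.
The smallest integer exceeding 4.633 is 5.

5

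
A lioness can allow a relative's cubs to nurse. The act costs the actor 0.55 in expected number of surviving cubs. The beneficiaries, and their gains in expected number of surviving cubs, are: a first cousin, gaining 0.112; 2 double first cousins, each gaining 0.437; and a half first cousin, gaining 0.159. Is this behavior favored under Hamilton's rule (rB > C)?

No

Hamilton's rule: the trait is favored when the sum of r·B over every recipient exceeds the actor's cost C.
r to a first cousin = 0.125 (first cousins share one grandparent pair — two paths of length 4: r = 2·(1/2)^4 = 1/8).
r to a double first cousin = 0.25 (double first cousins share both grandparent pairs — four paths of length 4: r = 4·(1/2)^4 = 1/4).
r to a half first cousin = 0.0625 (half first cousins share one grandparent — one path of length 4: r = (1/2)^4 = 1/16).
Summing one r·B term per recipient: 1·0.125·0.112 + 2·0.25·0.437 + 1·0.0625·0.159 = 0.2424375.
0.2424375 < 0.55: the indirect benefit is less than the cost.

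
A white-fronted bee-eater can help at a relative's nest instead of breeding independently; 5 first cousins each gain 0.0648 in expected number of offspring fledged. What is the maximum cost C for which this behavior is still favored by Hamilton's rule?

r to a first cousin = 1/8 (first cousins share one grandparent pair — two paths of length 4: r = 2·(1/2)^4 = 1/8).
Hamilton's rule: n·r·B > C, so the trait is favored while C < n·r·B = 5·0.125·0.0648 = 0.0405.

0.0405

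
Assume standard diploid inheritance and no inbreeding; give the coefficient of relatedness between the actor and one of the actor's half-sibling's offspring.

Each parent–offspring link contributes a factor of 1/2, and independent paths through distinct common ancestors add.
Half-aunt/uncle↔niece/nephew: one path of length 3: r = (1/2)^3 = 1/8.

0.125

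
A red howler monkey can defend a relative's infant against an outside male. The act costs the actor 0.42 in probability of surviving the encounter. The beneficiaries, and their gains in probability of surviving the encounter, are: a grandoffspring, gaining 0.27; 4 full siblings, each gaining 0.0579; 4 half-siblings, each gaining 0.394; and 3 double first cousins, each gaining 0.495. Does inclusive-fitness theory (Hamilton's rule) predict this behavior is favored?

Hamilton's rule: the trait is favored when the sum of r·B over every recipient exceeds the actor's cost C.
r to a grandoffspring = 0.25 (two parent–offspring links: r = (1/2)^2 = 1/4).
r to a full sibling = 1/2 (full sibs share both parents — two paths of length 2: r = 2·(1/2)^2 = 1/2).
r to a half-sibling = 0.25 (half-sibs share one parent — one path of length 2: r = (1/2)^2 = 1/4).
r to a double first cousin = 1/4 (double first cousins share both grandparent pairs — four paths of length 4: r = 4·(1/2)^4 = 1/4).
Summing one r·B term per recipient: 1·0.25·0.27 + 4·0.5·0.0579 + 4·0.25·0.394 + 3·0.25·0.495 = 0.94855.
0.94855 > 0.42: the indirect benefit exceeds the cost.

Yes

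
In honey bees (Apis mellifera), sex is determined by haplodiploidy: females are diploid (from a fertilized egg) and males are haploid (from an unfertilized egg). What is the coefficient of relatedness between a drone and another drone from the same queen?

Haploid brothers each carry a random half of the queen's diploid genome, so on average they share half: r = 1/2.

0.5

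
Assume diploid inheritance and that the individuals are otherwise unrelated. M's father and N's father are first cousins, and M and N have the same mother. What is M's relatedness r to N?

0.28125

With two independent routes of shared ancestry, r is the sum of the two contributions.
M and N are related in two ways: second cousins through their fathers (r = 1/32) and half-sibs through their shared mother (r = 1/4).
r = 1/32 + 1/4 = 0.28125.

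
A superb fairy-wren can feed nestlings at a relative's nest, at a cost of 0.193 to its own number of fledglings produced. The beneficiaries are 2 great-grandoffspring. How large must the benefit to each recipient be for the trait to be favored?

0.772

r to a great-grandoffspring = 1/8 (three parent–offspring links: r = (1/2)^3 = 1/8).
Hamilton's rule with n recipients of equal r: n·r·B > C, so B > C/(n·r) = 0.193/(2·0.125) = 0.772.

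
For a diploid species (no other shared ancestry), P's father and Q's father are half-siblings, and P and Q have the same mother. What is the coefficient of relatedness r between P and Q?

Independent pedigree routes through distinct common ancestors add.
P and Q are related in two ways: half first cousins through their fathers (r = 1/16) and half-sibs through their shared mother (r = 1/4).
r = 1/16 + 1/4 = 0.3125.

0.3125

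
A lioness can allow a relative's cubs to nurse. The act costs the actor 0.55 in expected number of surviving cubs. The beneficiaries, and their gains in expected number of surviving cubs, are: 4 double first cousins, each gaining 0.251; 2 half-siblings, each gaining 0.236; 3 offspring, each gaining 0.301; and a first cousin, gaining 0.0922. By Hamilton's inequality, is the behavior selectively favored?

Yes

Hamilton's rule: the trait is favored when the sum of r·B over every recipient exceeds the actor's cost C.
r to a double first cousin = 0.25 (double first cousins share both grandparent pairs — four paths of length 4: r = 4·(1/2)^4 = 1/4).
r to a half-sibling = 0.25 (half-sibs share one parent — one path of length 2: r = (1/2)^2 = 1/4).
r to an offspring = 0.5 (one parent–offspring link: r = (1/2)^1 = 1/2).
r to a first cousin = 1/8 (first cousins share one grandparent pair — two paths of length 4: r = 2·(1/2)^4 = 1/8).
Summing one r·B term per recipient: 4·0.25·0.251 + 2·0.25·0.236 + 3·0.5·0.301 + 1·0.125·0.0922 = 0.832025.
0.832025 > 0.55: the indirect benefit exceeds the cost.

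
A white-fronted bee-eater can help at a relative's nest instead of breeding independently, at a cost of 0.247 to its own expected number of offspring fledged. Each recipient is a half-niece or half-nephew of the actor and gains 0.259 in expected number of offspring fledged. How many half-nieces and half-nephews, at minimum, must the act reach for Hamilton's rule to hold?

8

r to a half-niece or half-nephew = 1/8 (half-aunt/uncle↔niece/nephew: one path of length 3: r = (1/2)^3 = 1/8).
Hamilton's rule: n·r·B > C  ⇒  n > C/(r·B) = 0.247/(0.125·0.259) = 7.629.
The smallest integer exceeding 7.629 is 8.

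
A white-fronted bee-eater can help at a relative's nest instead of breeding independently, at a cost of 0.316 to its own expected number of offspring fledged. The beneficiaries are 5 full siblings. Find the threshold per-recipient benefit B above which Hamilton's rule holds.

0.1264

r to a full sibling = 1/2 (full sibs share both parents — two paths of length 2: r = 2·(1/2)^2 = 1/2).
Hamilton's rule with n recipients of equal r: n·r·B > C, so B > C/(n·r) = 0.316/(5·0.5) = 0.1264.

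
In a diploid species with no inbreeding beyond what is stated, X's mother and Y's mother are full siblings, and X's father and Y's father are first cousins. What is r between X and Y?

0.15625

Wright's path rule: contributions from independent ancestry routes add.
X and Y are related in two ways: first cousins through their mothers (r = 1/8) and second cousins through their fathers (r = 1/32).
r = 1/8 + 1/32 = 5/32 = 0.15625.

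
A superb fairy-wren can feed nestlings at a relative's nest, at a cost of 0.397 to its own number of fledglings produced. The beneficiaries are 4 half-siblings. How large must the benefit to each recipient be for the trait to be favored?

0.397

r to a half-sibling = 1/4 (half-sibs share one parent — one path of length 2: r = (1/2)^2 = 1/4).
Hamilton's rule with n recipients of equal r: n·r·B > C, so B > C/(n·r) = 0.397/(4·0.25) = 0.397.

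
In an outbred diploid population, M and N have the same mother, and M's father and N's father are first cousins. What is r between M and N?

Relatedness sums over independent paths through distinct common ancestors.
M and N are related in two ways: half-sibs through their shared mother (r = 1/4) and second cousins through their fathers (r = 1/32).
r = 1/4 + 1/32 = 0.28125.

0.28125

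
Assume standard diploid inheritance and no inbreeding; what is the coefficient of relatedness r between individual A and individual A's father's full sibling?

0.25

Each parent–offspring link contributes a factor of 1/2, and independent paths through distinct common ancestors add.
Full aunt/uncle↔niece/nephew: two paths of length 3 through the shared grandparent pair: r = 2·(1/2)^3 = 1/4.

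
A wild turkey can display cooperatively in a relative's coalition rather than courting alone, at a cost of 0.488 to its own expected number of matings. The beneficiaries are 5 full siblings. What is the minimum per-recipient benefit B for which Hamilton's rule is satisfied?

r to a full sibling = 0.5 (full sibs share both parents — two paths of length 2: r = 2·(1/2)^2 = 1/2).
Hamilton's rule with n recipients of equal r: n·r·B > C, so B > C/(n·r) = 0.488/(5·0.5) = 0.1952.

0.1952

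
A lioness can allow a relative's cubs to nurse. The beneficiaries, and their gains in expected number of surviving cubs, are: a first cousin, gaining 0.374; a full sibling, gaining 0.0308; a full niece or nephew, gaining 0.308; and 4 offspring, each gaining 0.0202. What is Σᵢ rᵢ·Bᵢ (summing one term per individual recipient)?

0.17955

r to a first cousin = 1/8 (first cousins share one grandparent pair — two paths of length 4: r = 2·(1/2)^4 = 1/8).
r to a full sibling = 1/2 (full sibs share both parents — two paths of length 2: r = 2·(1/2)^2 = 1/2).
r to a full niece or nephew = 1/4 (full aunt/uncle↔niece/nephew: two paths of length 3 through the shared grandparent pair: r = 2·(1/2)^3 = 1/4).
r to an offspring = 1/2 (one parent–offspring link: r = (1/2)^1 = 1/2).
Summing one r·B term per recipient: 1·0.125·0.374 + 1·0.5·0.0308 + 1·0.25·0.308 + 4·0.5·0.0202 = 0.17955.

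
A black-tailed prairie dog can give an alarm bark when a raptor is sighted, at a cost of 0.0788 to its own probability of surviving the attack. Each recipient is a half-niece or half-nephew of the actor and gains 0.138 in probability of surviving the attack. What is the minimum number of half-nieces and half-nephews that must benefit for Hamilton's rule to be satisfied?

5

r to a half-niece or half-nephew = 0.125 (half-aunt/uncle↔niece/nephew: one path of length 3: r = (1/2)^3 = 1/8).
Hamilton's rule: n·r·B > C  ⇒  n > C/(r·B) = 0.0788/(0.125·0.138) = 4.568.
The smallest integer exceeding 4.568 is 5.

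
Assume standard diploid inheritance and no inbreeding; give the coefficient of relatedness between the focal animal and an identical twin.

1

Each parent–offspring link contributes a factor of 1/2, and independent paths through distinct common ancestors add.
Monozygotic twins share every allele identical by descent: r = 1.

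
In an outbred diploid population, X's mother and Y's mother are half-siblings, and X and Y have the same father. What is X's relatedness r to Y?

0.3125

Relatedness sums over independent paths through distinct common ancestors.
X and Y are related in two ways: half first cousins through their mothers (r = 1/16) and half-sibs through their shared father (r = 1/4).
r = 1/16 + 1/4 = 5/16 = 0.3125.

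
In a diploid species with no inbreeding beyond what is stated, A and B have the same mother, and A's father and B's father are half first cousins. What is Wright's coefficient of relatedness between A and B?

0.265625

With two independent routes of shared ancestry, r is the sum of the two contributions.
A and B are related in two ways: half-sibs through their shared mother (r = 1/4) and half second cousins through their fathers (r = 1/64).
r = 1/4 + 1/64 = 17/64 = 0.265625.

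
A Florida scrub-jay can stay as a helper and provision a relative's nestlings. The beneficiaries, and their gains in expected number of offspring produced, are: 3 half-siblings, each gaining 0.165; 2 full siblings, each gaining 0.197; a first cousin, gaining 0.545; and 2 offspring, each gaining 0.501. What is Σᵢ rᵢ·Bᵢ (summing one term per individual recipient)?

0.889875

r to a half-sibling = 0.25 (half-sibs share one parent — one path of length 2: r = (1/2)^2 = 1/4).
r to a full sibling = 1/2 (full sibs share both parents — two paths of length 2: r = 2·(1/2)^2 = 1/2).
r to a first cousin = 0.125 (first cousins share one grandparent pair — two paths of length 4: r = 2·(1/2)^4 = 1/8).
r to an offspring = 0.5 (one parent–offspring link: r = (1/2)^1 = 1/2).
Summing one r·B term per recipient: 3·0.25·0.165 + 2·0.5·0.197 + 1·0.125·0.545 + 2·0.5·0.501 = 0.889875.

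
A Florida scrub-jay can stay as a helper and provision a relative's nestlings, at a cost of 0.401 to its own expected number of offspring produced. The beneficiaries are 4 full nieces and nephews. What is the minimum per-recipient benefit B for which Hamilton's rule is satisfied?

0.401

r to a full niece or nephew = 0.25 (full aunt/uncle↔niece/nephew: two paths of length 3 through the shared grandparent pair: r = 2·(1/2)^3 = 1/4).
Hamilton's rule with n recipients of equal r: n·r·B > C, so B > C/(n·r) = 0.401/(4·0.25) = 0.401.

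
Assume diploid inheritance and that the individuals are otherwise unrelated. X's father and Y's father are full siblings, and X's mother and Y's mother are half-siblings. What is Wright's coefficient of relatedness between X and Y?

Independent pedigree routes through distinct common ancestors add.
X and Y are related in two ways: first cousins through their fathers (r = 1/8) and half first cousins through their mothers (r = 1/16).
r = 1/8 + 1/16 = 3/16 = 0.1875.

0.1875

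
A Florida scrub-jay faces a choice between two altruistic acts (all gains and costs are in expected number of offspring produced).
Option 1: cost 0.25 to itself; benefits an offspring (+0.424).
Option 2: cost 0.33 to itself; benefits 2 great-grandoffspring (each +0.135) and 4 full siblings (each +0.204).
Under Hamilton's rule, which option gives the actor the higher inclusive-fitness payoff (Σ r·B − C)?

Option 1: r to an offspring = 0.5.
Option 1: Σ r·B − C = (1·0.5·0.424) − 0.25 = -0.038.
Option 2: r to a great-grandoffspring = 0.125.
Option 2: r to a full sibling = 0.5.
Option 2: Σ r·B − C = (2·0.125·0.135 + 4·0.5·0.204) − 0.33 = 0.11175.
Option 2 has the higher net inclusive-fitness payoff.

Option 2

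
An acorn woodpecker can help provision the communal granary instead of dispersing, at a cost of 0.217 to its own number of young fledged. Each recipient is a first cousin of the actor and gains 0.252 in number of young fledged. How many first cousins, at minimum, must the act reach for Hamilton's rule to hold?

r to a first cousin = 1/8 (first cousins share one grandparent pair — two paths of length 4: r = 2·(1/2)^4 = 1/8).
Hamilton's rule: n·r·B > C  ⇒  n > C/(r·B) = 0.217/(0.125·0.252) = 6.889.
The smallest integer exceeding 6.889 is 7.

7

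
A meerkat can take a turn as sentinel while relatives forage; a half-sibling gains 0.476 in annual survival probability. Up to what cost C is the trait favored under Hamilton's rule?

r to a half-sibling = 1/4 (half-sibs share one parent — one path of length 2: r = (1/2)^2 = 1/4).
Hamilton's rule: n·r·B > C, so the trait is favored while C < n·r·B = 1·0.25·0.476 = 0.119.

0.119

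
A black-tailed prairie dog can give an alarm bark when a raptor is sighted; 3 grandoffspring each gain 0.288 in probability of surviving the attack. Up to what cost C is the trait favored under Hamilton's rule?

r to a grandoffspring = 0.25 (two parent–offspring links: r = (1/2)^2 = 1/4).
Hamilton's rule: n·r·B > C, so the trait is favored while C < n·r·B = 3·0.25·0.288 = 0.216.

0.216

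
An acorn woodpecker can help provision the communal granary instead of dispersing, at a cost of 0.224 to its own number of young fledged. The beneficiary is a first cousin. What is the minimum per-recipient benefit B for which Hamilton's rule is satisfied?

1.792

r to a first cousin = 1/8 (first cousins share one grandparent pair — two paths of length 4: r = 2·(1/2)^4 = 1/8).
Hamilton's rule with n recipients of equal r: n·r·B > C, so B > C/(n·r) = 0.224/(1·0.125) = 1.792.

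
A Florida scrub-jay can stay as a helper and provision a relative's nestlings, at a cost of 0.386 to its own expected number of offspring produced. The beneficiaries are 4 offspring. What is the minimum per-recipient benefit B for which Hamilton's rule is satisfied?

0.193

r to an offspring = 1/2 (one parent–offspring link: r = (1/2)^1 = 1/2).
Hamilton's rule with n recipients of equal r: n·r·B > C, so B > C/(n·r) = 0.386/(4·0.5) = 0.193.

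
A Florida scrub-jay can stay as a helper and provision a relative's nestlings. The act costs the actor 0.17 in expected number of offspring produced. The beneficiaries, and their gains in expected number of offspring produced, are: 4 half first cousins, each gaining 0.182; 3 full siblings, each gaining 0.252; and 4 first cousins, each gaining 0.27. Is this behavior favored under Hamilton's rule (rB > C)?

Yes

Hamilton's rule: the trait is favored when the sum of r·B over every recipient exceeds the actor's cost C.
r to a half first cousin = 0.0625 (half first cousins share one grandparent — one path of length 4: r = (1/2)^4 = 1/16).
r to a full sibling = 1/2 (full sibs share both parents — two paths of length 2: r = 2·(1/2)^2 = 1/2).
r to a first cousin = 0.125 (first cousins share one grandparent pair — two paths of length 4: r = 2·(1/2)^4 = 1/8).
Summing one r·B term per recipient: 4·0.0625·0.182 + 3·0.5·0.252 + 4·0.125·0.27 = 0.5585.
0.5585 > 0.17: the indirect benefit exceeds the cost.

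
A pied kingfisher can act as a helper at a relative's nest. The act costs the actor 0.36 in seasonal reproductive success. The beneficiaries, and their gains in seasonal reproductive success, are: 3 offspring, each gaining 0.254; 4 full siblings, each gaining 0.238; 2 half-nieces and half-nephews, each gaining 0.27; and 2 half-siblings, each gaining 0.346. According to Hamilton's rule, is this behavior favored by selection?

Yes

Hamilton's rule: the trait is favored when the sum of r·B over every recipient exceeds the actor's cost C.
r to an offspring = 0.5 (one parent–offspring link: r = (1/2)^1 = 1/2).
r to a full sibling = 1/2 (full sibs share both parents — two paths of length 2: r = 2·(1/2)^2 = 1/2).
r to a half-niece or half-nephew = 1/8 (half-aunt/uncle↔niece/nephew: one path of length 3: r = (1/2)^3 = 1/8).
r to a half-sibling = 1/4 (half-sibs share one parent — one path of length 2: r = (1/2)^2 = 1/4).
Summing one r·B term per recipient: 3·0.5·0.254 + 4·0.5·0.238 + 2·0.125·0.27 + 2·0.25·0.346 = 1.0975.
1.0975 > 0.36: the indirect benefit exceeds the cost.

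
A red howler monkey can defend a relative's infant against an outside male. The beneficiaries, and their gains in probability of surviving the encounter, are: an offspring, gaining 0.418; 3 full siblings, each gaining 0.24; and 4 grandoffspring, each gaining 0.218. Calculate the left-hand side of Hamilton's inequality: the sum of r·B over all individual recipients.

r to an offspring = 0.5 (one parent–offspring link: r = (1/2)^1 = 1/2).
r to a full sibling = 0.5 (full sibs share both parents — two paths of length 2: r = 2·(1/2)^2 = 1/2).
r to a grandoffspring = 0.25 (two parent–offspring links: r = (1/2)^2 = 1/4).
Summing one r·B term per recipient: 1·0.5·0.418 + 3·0.5·0.24 + 4·0.25·0.218 = 0.787.

0.787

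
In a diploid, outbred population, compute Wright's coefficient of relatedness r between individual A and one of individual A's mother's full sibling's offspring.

Each parent–offspring link contributes a factor of 1/2, and independent paths through distinct common ancestors add.
First cousins share one grandparent pair — two paths of length 4: r = 2·(1/2)^4 = 1/8.

0.125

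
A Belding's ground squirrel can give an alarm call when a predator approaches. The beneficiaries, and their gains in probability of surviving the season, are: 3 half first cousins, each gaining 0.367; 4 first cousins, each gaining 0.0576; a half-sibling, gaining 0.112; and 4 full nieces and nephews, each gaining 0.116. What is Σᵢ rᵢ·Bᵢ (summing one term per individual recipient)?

r to a half first cousin = 1/16 (half first cousins share one grandparent — one path of length 4: r = (1/2)^4 = 1/16).
r to a first cousin = 1/8 (first cousins share one grandparent pair — two paths of length 4: r = 2·(1/2)^4 = 1/8).
r to a half-sibling = 0.25 (half-sibs share one parent — one path of length 2: r = (1/2)^2 = 1/4).
r to a full niece or nephew = 0.25 (full aunt/uncle↔niece/nephew: two paths of length 3 through the shared grandparent pair: r = 2·(1/2)^3 = 1/4).
Summing one r·B term per recipient: 3·0.0625·0.367 + 4·0.125·0.0576 + 1·0.25·0.112 + 4·0.25·0.116 = 0.2416125.

0.2416125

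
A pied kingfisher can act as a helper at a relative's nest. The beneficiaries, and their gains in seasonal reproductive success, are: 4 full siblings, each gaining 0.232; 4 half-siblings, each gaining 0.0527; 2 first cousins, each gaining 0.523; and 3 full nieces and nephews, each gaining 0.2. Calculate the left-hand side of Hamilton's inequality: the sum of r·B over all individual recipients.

r to a full sibling = 1/2 (full sibs share both parents — two paths of length 2: r = 2·(1/2)^2 = 1/2).
r to a half-sibling = 0.25 (half-sibs share one parent — one path of length 2: r = (1/2)^2 = 1/4).
r to a first cousin = 1/8 (first cousins share one grandparent pair — two paths of length 4: r = 2·(1/2)^4 = 1/8).
r to a full niece or nephew = 0.25 (full aunt/uncle↔niece/nephew: two paths of length 3 through the shared grandparent pair: r = 2·(1/2)^3 = 1/4).
Summing one r·B term per recipient: 4·0.5·0.232 + 4·0.25·0.0527 + 2·0.125·0.523 + 3·0.25·0.2 = 0.79745.

0.79745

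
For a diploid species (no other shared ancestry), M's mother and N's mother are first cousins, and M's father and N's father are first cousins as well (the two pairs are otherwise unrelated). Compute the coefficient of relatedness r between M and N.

0.0625

With two independent routes of shared ancestry, r is the sum of the two contributions.
M and N are related in two ways: second cousins through their mothers (r = 1/32) and second cousins through their fathers (r = 1/32).
r = 1/32 + 1/32 = 0.0625.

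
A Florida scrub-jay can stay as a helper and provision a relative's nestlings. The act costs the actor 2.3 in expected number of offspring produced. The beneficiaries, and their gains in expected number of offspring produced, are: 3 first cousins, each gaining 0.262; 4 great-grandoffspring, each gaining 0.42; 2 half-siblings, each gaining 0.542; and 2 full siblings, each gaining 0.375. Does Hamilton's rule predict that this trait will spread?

Hamilton's rule: the trait is favored when the sum of r·B over every recipient exceeds the actor's cost C.
r to a first cousin = 1/8 (first cousins share one grandparent pair — two paths of length 4: r = 2·(1/2)^4 = 1/8).
r to a great-grandoffspring = 1/8 (three parent–offspring links: r = (1/2)^3 = 1/8).
r to a half-sibling = 1/4 (half-sibs share one parent — one path of length 2: r = (1/2)^2 = 1/4).
r to a full sibling = 1/2 (full sibs share both parents — two paths of length 2: r = 2·(1/2)^2 = 1/2).
Summing one r·B term per recipient: 3·0.125·0.262 + 4·0.125·0.42 + 2·0.25·0.542 + 2·0.5·0.375 = 0.95425.
0.95425 < 2.3: the indirect benefit is less than the cost.

No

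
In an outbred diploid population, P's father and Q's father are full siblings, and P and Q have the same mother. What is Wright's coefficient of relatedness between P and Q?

0.375

Wright's path rule: contributions from independent ancestry routes add.
P and Q are related in two ways: first cousins through their fathers (r = 1/8) and half-sibs through their shared mother (r = 1/4).
r = 1/8 + 1/4 = 0.375.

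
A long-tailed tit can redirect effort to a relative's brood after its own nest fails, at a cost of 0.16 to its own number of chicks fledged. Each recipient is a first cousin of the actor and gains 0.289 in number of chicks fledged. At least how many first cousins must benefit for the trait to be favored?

5

r to a first cousin = 1/8 (first cousins share one grandparent pair — two paths of length 4: r = 2·(1/2)^4 = 1/8).
Hamilton's rule: n·r·B > C  ⇒  n > C/(r·B) = 0.16/(0.125·0.289) = 4.429.
The smallest integer exceeding 4.429 is 5.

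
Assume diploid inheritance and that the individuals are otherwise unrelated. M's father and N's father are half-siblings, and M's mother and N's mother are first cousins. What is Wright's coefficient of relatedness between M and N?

0.09375

Relatedness sums over independent paths through distinct common ancestors.
M and N are related in two ways: half first cousins through their fathers (r = 1/16) and second cousins through their mothers (r = 1/32).
r = 1/16 + 1/32 = 3/32 = 0.09375.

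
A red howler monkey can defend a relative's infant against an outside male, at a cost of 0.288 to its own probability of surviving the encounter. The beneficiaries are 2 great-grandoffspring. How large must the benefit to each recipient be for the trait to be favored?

1.152

r to a great-grandoffspring = 0.125 (three parent–offspring links: r = (1/2)^3 = 1/8).
Hamilton's rule with n recipients of equal r: n·r·B > C, so B > C/(n·r) = 0.288/(2·0.125) = 1.152.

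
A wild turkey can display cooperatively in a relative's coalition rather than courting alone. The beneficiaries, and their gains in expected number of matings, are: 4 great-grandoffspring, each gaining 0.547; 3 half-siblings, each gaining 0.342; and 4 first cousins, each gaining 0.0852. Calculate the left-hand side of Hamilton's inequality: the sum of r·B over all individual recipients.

r to a great-grandoffspring = 1/8 (three parent–offspring links: r = (1/2)^3 = 1/8).
r to a half-sibling = 0.25 (half-sibs share one parent — one path of length 2: r = (1/2)^2 = 1/4).
r to a first cousin = 1/8 (first cousins share one grandparent pair — two paths of length 4: r = 2·(1/2)^4 = 1/8).
Summing one r·B term per recipient: 4·0.125·0.547 + 3·0.25·0.342 + 4·0.125·0.0852 = 0.5726.

0.5726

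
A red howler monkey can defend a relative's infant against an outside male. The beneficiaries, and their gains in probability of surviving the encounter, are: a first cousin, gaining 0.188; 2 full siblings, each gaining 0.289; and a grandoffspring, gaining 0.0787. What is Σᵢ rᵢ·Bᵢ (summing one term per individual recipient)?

0.332175

r to a first cousin = 0.125 (first cousins share one grandparent pair — two paths of length 4: r = 2·(1/2)^4 = 1/8).
r to a full sibling = 1/2 (full sibs share both parents — two paths of length 2: r = 2·(1/2)^2 = 1/2).
r to a grandoffspring = 1/4 (two parent–offspring links: r = (1/2)^2 = 1/4).
Summing one r·B term per recipient: 1·0.125·0.188 + 2·0.5·0.289 + 1·0.25·0.0787 = 0.332175.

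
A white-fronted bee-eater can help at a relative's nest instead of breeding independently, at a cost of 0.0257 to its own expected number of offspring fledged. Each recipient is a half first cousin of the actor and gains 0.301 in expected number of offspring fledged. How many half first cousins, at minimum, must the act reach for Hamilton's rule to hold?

2

r to a half first cousin = 0.0625 (half first cousins share one grandparent — one path of length 4: r = (1/2)^4 = 1/16).
Hamilton's rule: n·r·B > C  ⇒  n > C/(r·B) = 0.0257/(0.0625·0.301) = 1.366.
The smallest integer exceeding 1.366 is 2.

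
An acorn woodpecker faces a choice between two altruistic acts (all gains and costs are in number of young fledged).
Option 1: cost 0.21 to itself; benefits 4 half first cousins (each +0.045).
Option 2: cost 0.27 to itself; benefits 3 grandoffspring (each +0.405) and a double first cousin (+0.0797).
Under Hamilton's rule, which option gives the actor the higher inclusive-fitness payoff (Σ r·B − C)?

Option 2

Option 1: r to a half first cousin = 0.0625.
Option 1: Σ r·B − C = (4·0.0625·0.045) − 0.21 = -0.19875.
Option 2: r to a grandoffspring = 0.25.
Option 2: r to a double first cousin = 0.25.
Option 2: Σ r·B − C = (3·0.25·0.405 + 1·0.25·0.0797) − 0.27 = 0.053675.
Option 2 has the higher net inclusive-fitness payoff.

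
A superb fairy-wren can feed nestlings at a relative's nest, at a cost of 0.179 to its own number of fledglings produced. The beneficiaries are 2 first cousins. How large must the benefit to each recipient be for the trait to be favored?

0.716

r to a first cousin = 1/8 (first cousins share one grandparent pair — two paths of length 4: r = 2·(1/2)^4 = 1/8).
Hamilton's rule with n recipients of equal r: n·r·B > C, so B > C/(n·r) = 0.179/(2·0.125) = 0.716.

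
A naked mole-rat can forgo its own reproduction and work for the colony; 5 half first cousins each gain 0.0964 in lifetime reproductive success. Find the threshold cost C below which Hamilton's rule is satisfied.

0.030125

r to a half first cousin = 0.0625 (half first cousins share one grandparent — one path of length 4: r = (1/2)^4 = 1/16).
Hamilton's rule: n·r·B > C, so the trait is favored while C < n·r·B = 5·0.0625·0.0964 = 0.030125.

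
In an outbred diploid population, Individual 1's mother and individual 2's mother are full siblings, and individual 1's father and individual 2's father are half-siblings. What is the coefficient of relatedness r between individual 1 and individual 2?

0.1875

Relatedness sums over independent paths through distinct common ancestors.
Individual 1 and individual 2 are related in two ways: first cousins through their mothers (r = 1/8) and half first cousins through their fathers (r = 1/16).
r = 1/8 + 1/16 = 0.1875.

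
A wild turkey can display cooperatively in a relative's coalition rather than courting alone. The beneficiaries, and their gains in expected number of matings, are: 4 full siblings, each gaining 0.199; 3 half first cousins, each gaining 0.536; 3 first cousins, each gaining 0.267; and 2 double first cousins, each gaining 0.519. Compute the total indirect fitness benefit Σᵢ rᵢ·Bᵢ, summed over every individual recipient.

0.858125

r to a full sibling = 1/2 (full sibs share both parents — two paths of length 2: r = 2·(1/2)^2 = 1/2).
r to a half first cousin = 0.0625 (half first cousins share one grandparent — one path of length 4: r = (1/2)^4 = 1/16).
r to a first cousin = 1/8 (first cousins share one grandparent pair — two paths of length 4: r = 2·(1/2)^4 = 1/8).
r to a double first cousin = 1/4 (double first cousins share both grandparent pairs — four paths of length 4: r = 4·(1/2)^4 = 1/4).
Summing one r·B term per recipient: 4·0.5·0.199 + 3·0.0625·0.536 + 3·0.125·0.267 + 2·0.25·0.519 = 0.858125.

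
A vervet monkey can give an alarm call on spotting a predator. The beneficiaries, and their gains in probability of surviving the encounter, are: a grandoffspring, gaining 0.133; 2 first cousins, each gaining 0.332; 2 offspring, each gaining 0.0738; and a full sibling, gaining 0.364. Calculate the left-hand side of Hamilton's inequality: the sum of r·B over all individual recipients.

r to a grandoffspring = 1/4 (two parent–offspring links: r = (1/2)^2 = 1/4).
r to a first cousin = 1/8 (first cousins share one grandparent pair — two paths of length 4: r = 2·(1/2)^4 = 1/8).
r to an offspring = 0.5 (one parent–offspring link: r = (1/2)^1 = 1/2).
r to a full sibling = 0.5 (full sibs share both parents — two paths of length 2: r = 2·(1/2)^2 = 1/2).
Summing one r·B term per recipient: 1·0.25·0.133 + 2·0.125·0.332 + 2·0.5·0.0738 + 1·0.5·0.364 = 0.37205.

0.37205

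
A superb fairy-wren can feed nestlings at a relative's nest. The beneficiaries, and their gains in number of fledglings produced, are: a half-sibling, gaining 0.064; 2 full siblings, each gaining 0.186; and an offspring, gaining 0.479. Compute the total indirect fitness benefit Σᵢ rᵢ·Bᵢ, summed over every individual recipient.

0.4415

r to a half-sibling = 1/4 (half-sibs share one parent — one path of length 2: r = (1/2)^2 = 1/4).
r to a full sibling = 0.5 (full sibs share both parents — two paths of length 2: r = 2·(1/2)^2 = 1/2).
r to an offspring = 1/2 (one parent–offspring link: r = (1/2)^1 = 1/2).
Summing one r·B term per recipient: 1·0.25·0.064 + 2·0.5·0.186 + 1·0.5·0.479 = 0.4415.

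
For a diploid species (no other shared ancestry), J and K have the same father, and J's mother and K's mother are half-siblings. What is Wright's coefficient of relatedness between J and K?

Wright's path rule: contributions from independent ancestry routes add.
J and K are related in two ways: half-sibs through their shared father (r = 1/4) and half first cousins through their mothers (r = 1/16).
r = 1/4 + 1/16 = 5/16 = 0.3125.

0.3125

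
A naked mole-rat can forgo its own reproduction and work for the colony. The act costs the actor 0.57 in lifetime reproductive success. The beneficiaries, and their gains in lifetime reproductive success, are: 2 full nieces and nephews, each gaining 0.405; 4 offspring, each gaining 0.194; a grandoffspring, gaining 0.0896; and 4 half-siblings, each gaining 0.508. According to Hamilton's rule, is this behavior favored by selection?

Yes

Hamilton's rule: the trait is favored when the sum of r·B over every recipient exceeds the actor's cost C.
r to a full niece or nephew = 0.25 (full aunt/uncle↔niece/nephew: two paths of length 3 through the shared grandparent pair: r = 2·(1/2)^3 = 1/4).
r to an offspring = 1/2 (one parent–offspring link: r = (1/2)^1 = 1/2).
r to a grandoffspring = 1/4 (two parent–offspring links: r = (1/2)^2 = 1/4).
r to a half-sibling = 1/4 (half-sibs share one parent — one path of length 2: r = (1/2)^2 = 1/4).
Summing one r·B term per recipient: 2·0.25·0.405 + 4·0.5·0.194 + 1·0.25·0.0896 + 4·0.25·0.508 = 1.1209.
1.1209 > 0.57: the indirect benefit exceeds the cost.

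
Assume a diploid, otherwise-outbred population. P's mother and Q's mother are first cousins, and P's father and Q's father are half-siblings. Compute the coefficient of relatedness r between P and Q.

0.09375

Independent pedigree routes through distinct common ancestors add.
P and Q are related in two ways: second cousins through their mothers (r = 1/32) and half first cousins through their fathers (r = 1/16).
r = 1/32 + 1/16 = 3/32 = 0.09375.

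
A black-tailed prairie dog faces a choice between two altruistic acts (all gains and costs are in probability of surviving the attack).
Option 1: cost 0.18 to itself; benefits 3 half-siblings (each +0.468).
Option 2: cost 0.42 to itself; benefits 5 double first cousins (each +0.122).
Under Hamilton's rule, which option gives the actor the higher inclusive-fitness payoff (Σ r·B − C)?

Option 1: r to a half-sibling = 0.25.
Option 1: Σ r·B − C = (3·0.25·0.468) − 0.18 = 0.171.
Option 2: r to a double first cousin = 0.25.
Option 2: Σ r·B − C = (5·0.25·0.122) − 0.42 = -0.2675.
Option 1 has the higher net inclusive-fitness payoff.

Option 1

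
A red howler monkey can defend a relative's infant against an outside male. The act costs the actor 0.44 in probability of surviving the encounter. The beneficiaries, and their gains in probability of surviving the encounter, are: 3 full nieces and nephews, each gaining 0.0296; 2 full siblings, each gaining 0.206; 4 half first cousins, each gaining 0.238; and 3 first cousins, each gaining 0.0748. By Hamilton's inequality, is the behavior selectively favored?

No

Hamilton's rule: the trait is favored when the sum of r·B over every recipient exceeds the actor's cost C.
r to a full niece or nephew = 0.25 (full aunt/uncle↔niece/nephew: two paths of length 3 through the shared grandparent pair: r = 2·(1/2)^3 = 1/4).
r to a full sibling = 0.5 (full sibs share both parents — two paths of length 2: r = 2·(1/2)^2 = 1/2).
r to a half first cousin = 1/16 (half first cousins share one grandparent — one path of length 4: r = (1/2)^4 = 1/16).
r to a first cousin = 1/8 (first cousins share one grandparent pair — two paths of length 4: r = 2·(1/2)^4 = 1/8).
Summing one r·B term per recipient: 3·0.25·0.0296 + 2·0.5·0.206 + 4·0.0625·0.238 + 3·0.125·0.0748 = 0.31575.
0.31575 < 0.44: the indirect benefit is less than the cost.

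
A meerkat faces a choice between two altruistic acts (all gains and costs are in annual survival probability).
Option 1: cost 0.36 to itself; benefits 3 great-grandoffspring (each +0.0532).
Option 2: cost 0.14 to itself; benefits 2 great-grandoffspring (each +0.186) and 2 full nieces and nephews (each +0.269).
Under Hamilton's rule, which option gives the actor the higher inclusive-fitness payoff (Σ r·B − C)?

Option 1: r to a great-grandoffspring = 0.125.
Option 1: Σ r·B − C = (3·0.125·0.0532) − 0.36 = -0.34005.
Option 2: r to a great-grandoffspring = 0.125.
Option 2: r to a full niece or nephew = 0.25.
Option 2: Σ r·B − C = (2·0.125·0.186 + 2·0.25·0.269) − 0.14 = 0.041.
Option 2 has the higher net inclusive-fitness payoff.

Option 2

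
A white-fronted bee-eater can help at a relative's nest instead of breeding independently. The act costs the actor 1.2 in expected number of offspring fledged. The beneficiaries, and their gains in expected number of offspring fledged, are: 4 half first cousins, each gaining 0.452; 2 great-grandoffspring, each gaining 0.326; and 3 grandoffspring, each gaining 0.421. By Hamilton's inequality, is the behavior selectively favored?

Hamilton's rule: the trait is favored when the sum of r·B over every recipient exceeds the actor's cost C.
r to a half first cousin = 0.0625 (half first cousins share one grandparent — one path of length 4: r = (1/2)^4 = 1/16).
r to a great-grandoffspring = 1/8 (three parent–offspring links: r = (1/2)^3 = 1/8).
r to a grandoffspring = 1/4 (two parent–offspring links: r = (1/2)^2 = 1/4).
Summing one r·B term per recipient: 4·0.0625·0.452 + 2·0.125·0.326 + 3·0.25·0.421 = 0.51025.
0.51025 < 1.2: the indirect benefit is less than the cost.

No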